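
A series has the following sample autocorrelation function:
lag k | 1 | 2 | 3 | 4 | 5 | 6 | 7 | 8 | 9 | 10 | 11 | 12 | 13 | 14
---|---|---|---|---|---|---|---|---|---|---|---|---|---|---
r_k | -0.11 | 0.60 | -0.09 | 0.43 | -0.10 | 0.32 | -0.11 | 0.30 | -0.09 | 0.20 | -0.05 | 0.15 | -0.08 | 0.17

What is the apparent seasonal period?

2

The largest autocorrelation is r_2 = 0.60, with weaker echoes at lags 4 (0.43), 6 (0.32), 8 (0.30), 10 (0.20), 12 (0.15) and 14 (0.17); the remaining lags stay at or below -0.05.
The dominant spike at lag 2 indicates a seasonal period of 2.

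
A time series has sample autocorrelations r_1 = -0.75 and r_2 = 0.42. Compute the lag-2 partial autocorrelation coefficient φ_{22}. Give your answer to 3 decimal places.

-0.326

φ_{22} = (r_2 − r_1²) / (1 − r_1²)
r_1² = (-0.75)² = 0.5625
Numerator = 0.42 − 0.5625 = -0.1425; denominator = 1 − 0.5625 = 0.4375
φ_{22} = -0.1425 / 0.4375 = -0.326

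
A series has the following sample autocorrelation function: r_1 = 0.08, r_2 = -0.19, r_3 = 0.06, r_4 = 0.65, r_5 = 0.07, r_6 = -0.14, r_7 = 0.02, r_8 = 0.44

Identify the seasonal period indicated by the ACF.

The largest autocorrelation is r_4 = 0.65, with a weaker echo at lag 8 (0.44); the remaining lags stay at or below 0.08.
The dominant spike at lag 4 indicates a seasonal period of 4.

4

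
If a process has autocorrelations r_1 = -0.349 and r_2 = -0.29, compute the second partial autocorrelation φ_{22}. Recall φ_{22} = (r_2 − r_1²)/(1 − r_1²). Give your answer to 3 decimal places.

φ_{22} = (r_2 − r_1²) / (1 − r_1²)
r_1² = (-0.349)² = 0.121801
Numerator = -0.29 − 0.1218 = -0.4118; denominator = 1 − 0.1218 = 0.8782
φ_{22} = -0.4118 / 0.8782 = -0.469

-0.469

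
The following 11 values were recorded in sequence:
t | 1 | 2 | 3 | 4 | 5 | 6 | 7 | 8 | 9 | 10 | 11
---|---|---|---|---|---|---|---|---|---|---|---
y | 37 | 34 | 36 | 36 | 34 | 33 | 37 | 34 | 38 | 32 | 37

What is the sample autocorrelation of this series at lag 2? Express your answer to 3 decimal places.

Mean ȳ = (37 + 34 + 36 + 36 + 34 + 33 + 37 + 34 + 38 + 32 + 37)/11 = 35.2727
Numerator Σ_{t=1}^{9}(y_t−ȳ)(y_{t+2}−ȳ) = 12.0331
Denominator Σ(y_t−ȳ)² = 38.1818
r_2 = 12.0331 / 38.1818 = 0.315

0.315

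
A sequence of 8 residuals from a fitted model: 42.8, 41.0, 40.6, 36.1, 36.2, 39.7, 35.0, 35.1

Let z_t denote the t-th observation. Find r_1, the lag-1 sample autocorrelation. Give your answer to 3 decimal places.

Mean z̄ = (42.8 + 41.0 + 40.6 + 36.1 + 36.2 + 39.7 + 35.0 + 35.1)/8 = 38.3125
Deviations from mean: 4.4875, 2.6875, 2.2875, -2.2125, -2.1125, 1.3875, -3.3125, -3.2125
Σ(z_t−z̄)(z_{t+1}−z̄) = (12.0602) + (6.1477) + (-5.0611) + (4.6739) + (-2.9311) + (-4.5961) + (10.6414) = 20.9348
Denominator Σ(z_t−z̄)² = 65.1688
r_1 = 20.9348 / 65.1688 = 0.321

0.321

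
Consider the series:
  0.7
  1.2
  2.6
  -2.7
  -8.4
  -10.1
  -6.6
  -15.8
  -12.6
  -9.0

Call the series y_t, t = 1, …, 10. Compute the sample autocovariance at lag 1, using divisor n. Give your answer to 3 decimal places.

Mean ȳ = (0.7 + 1.2 + 2.6 − 2.7 − 8.4 − 10.1 − 6.6 − 15.8 − 12.6 − 9.0)/10 = -6.0700
Σ_{t=1}^{9}(y_t−ȳ)(y_{t+1}−ȳ) = 232.9671
γ_1 = 232.9671 / 10 = 23.297

23.297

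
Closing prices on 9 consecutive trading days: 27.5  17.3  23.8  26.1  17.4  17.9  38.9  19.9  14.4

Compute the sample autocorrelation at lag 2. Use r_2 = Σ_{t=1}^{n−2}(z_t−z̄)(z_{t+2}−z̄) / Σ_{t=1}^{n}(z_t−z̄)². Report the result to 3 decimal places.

-0.529

Mean z̄ = (27.5 + 17.3 + 23.8 + 26.1 + 17.4 + 17.9 + 38.9 + 19.9 + 14.4)/9 = 22.5778
Numerator Σ_{t=1}^{7}(z_t−z̄)(z_{t+2}−z̄) = -240.8443
Denominator Σ(z_t−z̄)² = 455.1356
r_2 = -240.8443 / 455.1356 = -0.529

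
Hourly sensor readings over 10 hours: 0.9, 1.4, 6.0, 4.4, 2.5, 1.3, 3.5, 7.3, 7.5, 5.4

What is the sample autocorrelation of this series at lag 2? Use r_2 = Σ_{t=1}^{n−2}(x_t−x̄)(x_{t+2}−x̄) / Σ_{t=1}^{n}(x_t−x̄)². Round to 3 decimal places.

-0.300

Mean x̄ = (0.9 + 1.4 + 6.0 + 4.4 + 2.5 + 1.3 + 3.5 + 7.3 + 7.5 + 5.4)/10 = 4.0200
Numerator Σ_{t=1}^{8}(x_t−x̄)(x_{t+2}−x̄) = -16.6308
Denominator Σ(x_t−x̄)² = 55.4160
r_2 = -16.6308 / 55.4160 = -0.300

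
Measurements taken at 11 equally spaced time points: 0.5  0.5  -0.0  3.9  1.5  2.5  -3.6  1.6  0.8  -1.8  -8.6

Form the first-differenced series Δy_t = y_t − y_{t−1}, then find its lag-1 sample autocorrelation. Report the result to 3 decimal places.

-0.295

First differences Δy: 0.0, -0.5, 3.9, -2.4, 1.0, -6.1, 5.2, -0.8, -2.6, -6.8
Mean of differences = -0.9100
Numerator Σ(Δy_t−Δȳ)(Δy_{t+1}−Δȳ) = -38.8511
Denominator Σ(Δy_t−Δȳ)² = 131.8290
r_1(Δy) = -38.8511 / 131.8290 = -0.295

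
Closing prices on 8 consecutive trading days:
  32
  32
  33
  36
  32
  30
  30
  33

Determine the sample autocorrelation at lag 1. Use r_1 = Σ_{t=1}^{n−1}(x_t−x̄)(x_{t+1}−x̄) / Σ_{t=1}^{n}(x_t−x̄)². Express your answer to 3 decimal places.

0.223

Mean x̄ = (32 + 32 + 33 + 36 + 32 + 30 + 30 + 33)/8 = 32.2500
Deviations from mean: -0.2500, -0.2500, 0.7500, 3.7500, -0.2500, -2.2500, -2.2500, 0.7500
Σ(x_t−x̄)(x_{t+1}−x̄) = (0.0625) + (-0.1875) + (2.8125) + (-0.9375) + (0.5625) + (5.0625) + (-1.6875) = 5.6875
Denominator Σ(x_t−x̄)² = 25.5000
r_1 = 5.6875 / 25.5000 = 0.223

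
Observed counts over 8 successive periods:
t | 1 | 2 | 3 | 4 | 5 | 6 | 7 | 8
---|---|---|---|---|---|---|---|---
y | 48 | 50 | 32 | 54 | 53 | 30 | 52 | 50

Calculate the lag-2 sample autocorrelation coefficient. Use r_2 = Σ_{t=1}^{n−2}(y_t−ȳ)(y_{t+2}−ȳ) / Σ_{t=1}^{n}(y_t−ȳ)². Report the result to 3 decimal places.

-0.380

Mean ȳ = (48 + 50 + 32 + 54 + 53 + 30 + 52 + 50)/8 = 46.1250
Deviations from mean: 1.8750, 3.8750, -14.1250, 7.8750, 6.8750, -16.1250, 5.8750, 3.8750
Σ(y_t−ȳ)(y_{t+2}−ȳ) = (-26.4844) + (30.5156) + (-97.1094) + (-126.9844) + (40.3906) + (-62.4844) = -242.1563
Denominator Σ(y_t−ȳ)² = 636.8750
r_2 = -242.1563 / 636.8750 = -0.380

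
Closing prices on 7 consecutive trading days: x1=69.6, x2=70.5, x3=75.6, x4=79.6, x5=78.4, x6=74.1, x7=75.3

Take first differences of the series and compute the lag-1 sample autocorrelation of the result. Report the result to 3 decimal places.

First differences Δx: 0.9, 5.1, 4.0, -1.2, -4.3, 1.2
Mean of differences = 0.9500
Numerator Σ(Δx_t−Δx̄)(Δx_{t+1}−Δx̄) = 15.8675
Denominator Σ(Δx_t−Δx̄)² = 58.7750
r_1(Δx) = 15.8675 / 58.7750 = 0.270

0.270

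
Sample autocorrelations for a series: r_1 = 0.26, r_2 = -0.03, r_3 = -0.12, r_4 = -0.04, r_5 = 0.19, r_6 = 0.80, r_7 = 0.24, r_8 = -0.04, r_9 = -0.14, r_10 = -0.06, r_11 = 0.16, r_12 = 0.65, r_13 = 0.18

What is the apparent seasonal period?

6

The largest autocorrelation is r_6 = 0.80, with a weaker echo at lag 12 (0.65); the remaining lags stay at or below 0.26.
The dominant spike at lag 6 indicates a seasonal period of 6.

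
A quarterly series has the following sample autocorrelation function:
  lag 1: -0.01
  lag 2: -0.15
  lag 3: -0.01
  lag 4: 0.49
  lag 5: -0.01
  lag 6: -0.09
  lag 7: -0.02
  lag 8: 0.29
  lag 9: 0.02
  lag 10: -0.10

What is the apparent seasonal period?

4

The largest autocorrelation is r_4 = 0.49, with a weaker echo at lag 8 (0.29); the remaining lags stay at or below 0.02.
The dominant spike at lag 4 indicates a seasonal period of 4.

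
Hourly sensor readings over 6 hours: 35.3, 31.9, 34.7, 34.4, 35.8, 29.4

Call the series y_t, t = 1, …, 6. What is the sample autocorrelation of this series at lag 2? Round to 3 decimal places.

-0.013

Mean ȳ = (35.3 + 31.9 + 34.7 + 34.4 + 35.8 + 29.4)/6 = 33.5833
Σ(y_t−ȳ)(y_{t+2}−ȳ) = (1.9169) + (-1.3747) + (2.4753) + (-3.4164) = -0.3989
Denominator Σ(y_t−ȳ)² = 30.1083
r_2 = -0.3989 / 30.1083 = -0.013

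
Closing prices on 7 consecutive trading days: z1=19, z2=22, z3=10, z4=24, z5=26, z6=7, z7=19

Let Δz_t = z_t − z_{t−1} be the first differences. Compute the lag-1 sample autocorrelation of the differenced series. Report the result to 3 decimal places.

First differences Δz: 3, -12, 14, 2, -19, 12
Mean of differences = 0.0000
Numerator Σ(Δz_t−Δz̄)(Δz_{t+1}−Δz̄) = -442.0000
Denominator Σ(Δz_t−Δz̄)² = 858.0000
r_1(Δz) = -442.0000 / 858.0000 = -0.515

-0.515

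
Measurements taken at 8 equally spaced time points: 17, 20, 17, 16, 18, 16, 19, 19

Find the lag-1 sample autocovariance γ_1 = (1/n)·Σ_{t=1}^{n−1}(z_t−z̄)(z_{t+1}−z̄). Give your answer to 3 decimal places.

Mean z̄ = (17 + 20 + 17 + 16 + 18 + 16 + 19 + 19)/8 = 17.7500
Deviations: -0.7500, 2.2500, -0.7500, -1.7500, 0.2500, -1.7500, 1.2500, 1.2500
Σ_{t=1}^{7}(z_t−z̄)(z_{t+1}−z̄) = -3.5625
γ_1 = -3.5625 / 8 = -0.445

-0.445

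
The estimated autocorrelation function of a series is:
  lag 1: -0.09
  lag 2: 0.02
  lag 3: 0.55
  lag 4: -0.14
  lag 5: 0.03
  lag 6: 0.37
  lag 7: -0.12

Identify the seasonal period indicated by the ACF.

The largest autocorrelation is r_3 = 0.55, with a weaker echo at lag 6 (0.37); the remaining lags stay at or below 0.03.
The dominant spike at lag 3 indicates a seasonal period of 3.

3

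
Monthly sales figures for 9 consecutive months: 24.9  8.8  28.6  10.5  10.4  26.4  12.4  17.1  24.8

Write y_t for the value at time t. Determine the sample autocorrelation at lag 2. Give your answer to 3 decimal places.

Mean ȳ = (24.9 + 8.8 + 28.6 + 10.5 + 10.4 + 26.4 + 12.4 + 17.1 + 24.8)/9 = 18.2111
Σ(y_t−ȳ)(y_{t+2}−ȳ) = (69.4901) + (72.5701) + (-81.1488) + (-63.1454) + (45.3912) + (-9.0988) + (-38.2888) = -4.2302
Denominator Σ(y_t−ȳ)² = 507.1889
r_2 = -4.2302 / 507.1889 = -0.008

-0.008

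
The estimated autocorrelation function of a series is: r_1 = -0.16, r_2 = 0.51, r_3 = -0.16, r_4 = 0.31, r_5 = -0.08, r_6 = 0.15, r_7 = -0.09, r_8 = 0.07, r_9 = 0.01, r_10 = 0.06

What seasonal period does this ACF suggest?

The largest autocorrelation is r_2 = 0.51, with weaker echoes at lags 4 (0.31) and 6 (0.15); the remaining lags stay at or below 0.07.
The dominant spike at lag 2 indicates a seasonal period of 2.

2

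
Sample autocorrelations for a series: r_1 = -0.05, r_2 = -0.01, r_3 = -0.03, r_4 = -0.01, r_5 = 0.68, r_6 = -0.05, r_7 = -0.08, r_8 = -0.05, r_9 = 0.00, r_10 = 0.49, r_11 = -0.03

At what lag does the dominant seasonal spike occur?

5

The largest autocorrelation is r_5 = 0.68, with a weaker echo at lag 10 (0.49); the remaining lags stay at or below 0.00.
The dominant spike at lag 5 indicates a seasonal period of 5.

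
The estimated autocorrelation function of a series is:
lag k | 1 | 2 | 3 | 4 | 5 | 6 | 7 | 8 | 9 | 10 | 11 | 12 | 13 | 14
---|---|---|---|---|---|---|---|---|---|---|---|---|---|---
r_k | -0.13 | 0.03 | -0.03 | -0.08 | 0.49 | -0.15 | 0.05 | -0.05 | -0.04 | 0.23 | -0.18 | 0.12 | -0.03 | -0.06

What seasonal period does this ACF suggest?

The largest autocorrelation is r_5 = 0.49, with a weaker echo at lag 10 (0.23); the remaining lags stay at or below 0.12.
The dominant spike at lag 5 indicates a seasonal period of 5.

5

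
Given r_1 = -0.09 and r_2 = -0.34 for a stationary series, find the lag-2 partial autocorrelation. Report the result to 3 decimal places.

-0.351

φ_{22} = (r_2 − r_1²) / (1 − r_1²)
r_1² = (-0.09)² = 0.0081
Numerator = -0.34 − 0.0081 = -0.3481; denominator = 1 − 0.0081 = 0.9919
φ_{22} = -0.3481 / 0.9919 = -0.351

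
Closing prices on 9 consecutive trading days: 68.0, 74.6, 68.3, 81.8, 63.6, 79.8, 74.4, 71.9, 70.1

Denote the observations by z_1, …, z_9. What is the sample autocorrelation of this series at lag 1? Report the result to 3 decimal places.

Mean z̄ = (68.0 + 74.6 + 68.3 + 81.8 + 63.6 + 79.8 + 74.4 + 71.9 + 70.1)/9 = 72.5000
Numerator Σ_{t=1}^{8}(z_t−z̄)(z_{t+1}−z̄) = -190.9000
Denominator Σ(z_t−z̄)² = 271.0200
r_1 = -190.9000 / 271.0200 = -0.704

-0.704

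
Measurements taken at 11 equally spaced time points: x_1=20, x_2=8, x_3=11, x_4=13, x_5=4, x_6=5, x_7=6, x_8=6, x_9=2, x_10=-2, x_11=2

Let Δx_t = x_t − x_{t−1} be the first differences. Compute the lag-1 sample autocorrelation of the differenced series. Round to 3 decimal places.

First differences Δx: -12, 3, 2, -9, 1, 1, 0, -4, -4, 4
Mean of differences = -1.8000
Numerator Σ(Δx_t−Δx̄)(Δx_{t+1}−Δx̄) = -77.2400
Denominator Σ(Δx_t−Δx̄)² = 255.6000
r_1(Δx) = -77.2400 / 255.6000 = -0.302

-0.302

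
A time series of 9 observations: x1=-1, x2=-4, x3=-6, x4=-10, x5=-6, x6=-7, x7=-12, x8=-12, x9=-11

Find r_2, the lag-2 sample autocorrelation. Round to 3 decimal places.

0.069

Mean x̄ = (-1 − 4 − 6 − 10 − 6 − 7 − 12 − 12 − 11)/9 = -7.6667
Σ(x_t−x̄)(x_{t+2}−x̄) = (11.1111) + (-8.5556) + (2.7778) + (-1.5556) + (-7.2222) + (-2.8889) + (14.4444) = 8.1111
Denominator Σ(x_t−x̄)² = 118.0000
r_2 = 8.1111 / 118.0000 = 0.069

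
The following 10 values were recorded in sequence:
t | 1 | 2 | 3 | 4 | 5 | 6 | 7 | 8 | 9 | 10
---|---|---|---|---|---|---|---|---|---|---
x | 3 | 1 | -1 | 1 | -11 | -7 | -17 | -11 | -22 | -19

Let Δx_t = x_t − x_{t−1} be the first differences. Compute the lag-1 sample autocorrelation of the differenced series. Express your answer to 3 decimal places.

First differences Δx: -2, -2, 2, -12, 4, -10, 6, -11, 3
Mean of differences = -2.4444
Numerator Σ(Δx_t−Δx̄)(Δx_{t+1}−Δx̄) = -333.1975
Denominator Σ(Δx_t−Δx̄)² = 384.2222
r_1(Δx) = -333.1975 / 384.2222 = -0.867

-0.867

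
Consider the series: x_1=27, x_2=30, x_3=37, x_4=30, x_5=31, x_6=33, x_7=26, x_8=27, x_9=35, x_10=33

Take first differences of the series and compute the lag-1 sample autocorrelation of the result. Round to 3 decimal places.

First differences Δx: 3, 7, -7, 1, 2, -7, 1, 8, -2
Mean of differences = 0.6667
Numerator Σ(Δx_t−Δx̄)(Δx_{t+1}−Δx̄) = -65.7778
Denominator Σ(Δx_t−Δx̄)² = 226.0000
r_1(Δx) = -65.7778 / 226.0000 = -0.291

-0.291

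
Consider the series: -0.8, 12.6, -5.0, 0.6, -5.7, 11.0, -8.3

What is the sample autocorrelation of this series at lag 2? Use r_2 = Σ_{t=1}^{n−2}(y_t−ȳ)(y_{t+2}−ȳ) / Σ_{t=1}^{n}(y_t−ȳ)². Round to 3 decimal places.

Mean ȳ = (-0.8 + 12.6 − 5.0 + 0.6 − 5.7 + 11.0 − 8.3)/7 = 0.6286
Deviations from mean: -1.4286, 11.9714, -5.6286, -0.0286, -6.3286, 10.3714, -8.9286
Numerator Σ_{t=1}^{5}(y_t−ȳ)(y_{t+2}−ȳ) = 99.5284
Denominator Σ(y_t−ȳ)² = 404.3743
r_2 = 99.5284 / 404.3743 = 0.246

0.246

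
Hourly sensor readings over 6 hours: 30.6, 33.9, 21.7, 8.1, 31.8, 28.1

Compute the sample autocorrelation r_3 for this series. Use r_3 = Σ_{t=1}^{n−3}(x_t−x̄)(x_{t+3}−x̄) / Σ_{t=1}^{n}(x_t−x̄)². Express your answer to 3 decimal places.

-0.100

Mean x̄ = (30.6 + 33.9 + 21.7 + 8.1 + 31.8 + 28.1)/6 = 25.7000
Deviations from mean: 4.9000, 8.2000, -4.0000, -17.6000, 6.1000, 2.4000
Σ(x_t−x̄)(x_{t+3}−x̄) = (-86.2400) + (50.0200) + (-9.6000) = -45.8200
Denominator Σ(x_t−x̄)² = 459.9800
r_3 = -45.8200 / 459.9800 = -0.100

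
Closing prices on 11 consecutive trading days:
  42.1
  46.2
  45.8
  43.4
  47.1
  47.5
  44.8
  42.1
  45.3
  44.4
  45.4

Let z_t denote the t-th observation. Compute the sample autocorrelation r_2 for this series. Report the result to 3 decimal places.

-0.378

Mean z̄ = (42.1 + 46.2 + 45.8 + 43.4 + 47.1 + 47.5 + 44.8 + 42.1 + 45.3 + 44.4 + 45.4)/11 = 44.9182
Numerator Σ_{t=1}^{9}(z_t−z̄)(z_{t+2}−z̄) = -12.3616
Denominator Σ(z_t−z̄)² = 32.6964
r_2 = -12.3616 / 32.6964 = -0.378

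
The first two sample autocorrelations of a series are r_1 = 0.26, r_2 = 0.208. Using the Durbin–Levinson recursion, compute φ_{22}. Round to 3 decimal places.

φ_{22} = (r_2 − r_1²) / (1 − r_1²)
r_1² = (0.26)² = 0.0676
Numerator = 0.208 − 0.0676 = 0.1404; denominator = 1 − 0.0676 = 0.9324
φ_{22} = 0.1404 / 0.9324 = 0.151

0.151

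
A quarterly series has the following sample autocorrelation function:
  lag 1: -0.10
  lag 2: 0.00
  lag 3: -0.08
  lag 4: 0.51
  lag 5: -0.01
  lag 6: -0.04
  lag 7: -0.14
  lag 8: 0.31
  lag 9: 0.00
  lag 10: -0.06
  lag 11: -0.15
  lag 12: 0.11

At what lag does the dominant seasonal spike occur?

4

The largest autocorrelation is r_4 = 0.51, with a weaker echo at lag 8 (0.31); the remaining lags stay at or below 0.11.
The dominant spike at lag 4 indicates a seasonal period of 4.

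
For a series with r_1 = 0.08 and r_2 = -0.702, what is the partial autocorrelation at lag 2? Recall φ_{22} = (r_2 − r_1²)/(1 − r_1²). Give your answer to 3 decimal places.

φ_{22} = (r_2 − r_1²) / (1 − r_1²)
r_1² = (0.08)² = 0.0064
Numerator = -0.702 − 0.0064 = -0.7084; denominator = 1 − 0.0064 = 0.9936
φ_{22} = -0.7084 / 0.9936 = -0.713

-0.713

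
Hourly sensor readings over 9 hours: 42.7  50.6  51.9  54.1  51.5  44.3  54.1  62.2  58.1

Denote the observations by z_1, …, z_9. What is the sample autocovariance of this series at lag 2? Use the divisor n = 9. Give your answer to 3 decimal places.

Mean z̄ = (42.7 + 50.6 + 51.9 + 54.1 + 51.5 + 44.3 + 54.1 + 62.2 + 58.1)/9 = 52.1667
Σ_{t=1}^{7}(z_t−z̄)(z_{t+2}−z̄) = -84.2822
γ_2 = -84.2822 / 9 = -9.365

-9.365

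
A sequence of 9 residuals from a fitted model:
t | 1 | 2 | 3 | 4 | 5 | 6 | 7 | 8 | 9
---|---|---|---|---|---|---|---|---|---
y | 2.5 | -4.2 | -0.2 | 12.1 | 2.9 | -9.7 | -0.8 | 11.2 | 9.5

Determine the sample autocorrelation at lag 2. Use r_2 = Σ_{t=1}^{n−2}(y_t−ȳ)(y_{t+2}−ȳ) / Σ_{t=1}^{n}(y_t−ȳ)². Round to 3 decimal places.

Mean ȳ = (2.5 − 4.2 − 0.2 + 12.1 + 2.9 − 9.7 − 0.8 + 11.2 + 9.5)/9 = 2.5889
Σ(y_t−ȳ)(y_{t+2}−ȳ) = (0.2479) + (-64.5699) + (-0.8677) + (-116.8810) + (-1.0543) + (-105.8210) + (-23.4210) = -312.3669
Denominator Σ(y_t−ȳ)² = 428.8489
r_2 = -312.3669 / 428.8489 = -0.728

-0.728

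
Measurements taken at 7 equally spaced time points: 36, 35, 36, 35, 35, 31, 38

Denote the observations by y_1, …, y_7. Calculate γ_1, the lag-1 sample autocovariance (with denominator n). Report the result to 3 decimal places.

Mean ȳ = (36 + 35 + 36 + 35 + 35 + 31 + 38)/7 = 35.1429
Σ_{t=1}^{6}(y_t−ȳ)(y_{t+1}−ȳ) = -11.5918
γ_1 = -11.5918 / 7 = -1.656

-1.656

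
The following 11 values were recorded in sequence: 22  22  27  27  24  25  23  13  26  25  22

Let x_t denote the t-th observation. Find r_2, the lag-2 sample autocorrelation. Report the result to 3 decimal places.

-0.264

Mean x̄ = (22 + 22 + 27 + 27 + 24 + 25 + 23 + 13 + 26 + 25 + 22)/11 = 23.2727
Numerator Σ_{t=1}^{9}(x_t−x̄)(x_{t+2}−x̄) = -40.2397
Denominator Σ(x_t−x̄)² = 152.1818
r_2 = -40.2397 / 152.1818 = -0.264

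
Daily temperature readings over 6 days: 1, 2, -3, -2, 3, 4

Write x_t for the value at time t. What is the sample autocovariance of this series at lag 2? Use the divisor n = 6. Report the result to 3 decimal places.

Mean x̄ = (1 + 2 − 3 − 2 + 3 + 4)/6 = 0.8333
Deviations: 0.1667, 1.1667, -3.8333, -2.8333, 2.1667, 3.1667
Σ_{t=1}^{4}(x_t−x̄)(x_{t+2}−x̄) = -21.2222
γ_2 = -21.2222 / 6 = -3.537

-3.537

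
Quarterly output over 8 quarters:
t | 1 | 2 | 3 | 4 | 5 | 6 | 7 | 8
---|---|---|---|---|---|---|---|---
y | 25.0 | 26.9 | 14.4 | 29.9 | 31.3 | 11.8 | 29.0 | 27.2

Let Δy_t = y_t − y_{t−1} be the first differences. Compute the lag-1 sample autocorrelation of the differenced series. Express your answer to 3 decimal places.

First differences Δy: 1.9, -12.5, 15.5, 1.4, -19.5, 17.2, -1.8
Mean of differences = 0.3143
Numerator Σ(Δy_t−Δȳ)(Δy_{t+1}−Δȳ) = -590.2188
Denominator Σ(Δy_t−Δȳ)² = 1080.7086
r_1(Δy) = -590.2188 / 1080.7086 = -0.546

-0.546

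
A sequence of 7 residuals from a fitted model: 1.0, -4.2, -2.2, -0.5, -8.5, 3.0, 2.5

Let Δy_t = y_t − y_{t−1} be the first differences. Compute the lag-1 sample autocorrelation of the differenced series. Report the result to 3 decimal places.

-0.523

First differences Δy: -5.2, 2.0, 1.7, -8.0, 11.5, -0.5
Mean of differences = 0.2500
Numerator Σ(Δy_t−Δȳ)(Δy_{t+1}−Δȳ) = -120.2125
Denominator Σ(Δy_t−Δȳ)² = 230.0550
r_1(Δy) = -120.2125 / 230.0550 = -0.523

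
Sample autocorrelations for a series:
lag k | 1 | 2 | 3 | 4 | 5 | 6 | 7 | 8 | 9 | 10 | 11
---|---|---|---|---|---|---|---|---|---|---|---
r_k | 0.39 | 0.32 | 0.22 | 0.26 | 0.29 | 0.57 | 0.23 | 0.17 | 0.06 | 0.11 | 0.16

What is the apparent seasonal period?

The largest autocorrelation is r_6 = 0.57; the remaining lags stay at or below 0.39. The elevated value at lag 1 (0.39), dropping to 0.32 at lag 2, reflects decaying short-term dependence rather than seasonality.
The dominant spike at lag 6 indicates a seasonal period of 6.

6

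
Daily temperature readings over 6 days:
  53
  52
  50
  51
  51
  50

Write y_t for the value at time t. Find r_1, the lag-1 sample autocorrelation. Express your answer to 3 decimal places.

0.142

Mean ȳ = (53 + 52 + 50 + 51 + 51 + 50)/6 = 51.1667
Σ(y_t−ȳ)(y_{t+1}−ȳ) = (1.5278) + (-0.9722) + (0.1944) + (0.0278) + (0.1944) = 0.9722
Denominator Σ(y_t−ȳ)² = 6.8333
r_1 = 0.9722 / 6.8333 = 0.142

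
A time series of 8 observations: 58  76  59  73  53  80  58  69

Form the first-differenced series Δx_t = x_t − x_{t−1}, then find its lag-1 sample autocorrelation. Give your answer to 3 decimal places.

-0.861

First differences Δx: 18, -17, 14, -20, 27, -22, 11
Mean of differences = 1.5714
Numerator Σ(Δx_t−Δx̄)(Δx_{t+1}−Δx̄) = -2174.1837
Denominator Σ(Δx_t−Δx̄)² = 2525.7143
r_1(Δx) = -2174.1837 / 2525.7143 = -0.861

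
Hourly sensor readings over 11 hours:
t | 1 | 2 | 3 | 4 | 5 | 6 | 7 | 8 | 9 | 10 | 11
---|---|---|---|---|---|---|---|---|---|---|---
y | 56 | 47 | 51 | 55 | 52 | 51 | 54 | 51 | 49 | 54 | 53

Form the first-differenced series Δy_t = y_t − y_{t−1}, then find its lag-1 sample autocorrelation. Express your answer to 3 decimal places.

-0.282

First differences Δy: -9, 4, 4, -3, -1, 3, -3, -2, 5, -1
Mean of differences = -0.3000
Numerator Σ(Δy_t−Δȳ)(Δy_{t+1}−Δȳ) = -47.9900
Denominator Σ(Δy_t−Δȳ)² = 170.1000
r_1(Δy) = -47.9900 / 170.1000 = -0.282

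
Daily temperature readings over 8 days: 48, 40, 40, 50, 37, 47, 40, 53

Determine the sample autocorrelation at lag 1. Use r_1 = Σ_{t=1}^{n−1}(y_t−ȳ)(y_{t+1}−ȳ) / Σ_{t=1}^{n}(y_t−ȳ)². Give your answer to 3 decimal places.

Mean ȳ = (48 + 40 + 40 + 50 + 37 + 47 + 40 + 53)/8 = 44.3750
Numerator Σ_{t=1}^{7}(y_t−ȳ)(y_{t+1}−ȳ) = -131.3906
Denominator Σ(y_t−ȳ)² = 237.8750
r_1 = -131.3906 / 237.8750 = -0.552

-0.552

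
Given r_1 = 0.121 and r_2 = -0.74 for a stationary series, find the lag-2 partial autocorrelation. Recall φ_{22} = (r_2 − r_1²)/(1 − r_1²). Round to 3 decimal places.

-0.766

φ_{22} = (r_2 − r_1²) / (1 − r_1²)
r_1² = (0.121)² = 0.014641
Numerator = -0.74 − 0.0146 = -0.7546; denominator = 1 − 0.0146 = 0.9854
φ_{22} = -0.7546 / 0.9854 = -0.766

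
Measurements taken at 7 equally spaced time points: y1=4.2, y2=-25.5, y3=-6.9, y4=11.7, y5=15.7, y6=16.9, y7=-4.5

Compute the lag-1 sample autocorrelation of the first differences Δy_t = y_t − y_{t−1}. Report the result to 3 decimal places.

First differences Δy: -29.7, 18.6, 18.6, 4.0, 1.2, -21.4
Mean of differences = -1.4500
Numerator Σ(Δy_t−Δȳ)(Δy_{t+1}−Δȳ) = -93.5625
Denominator Σ(Δy_t−Δȳ)² = 2036.7950
r_1(Δy) = -93.5625 / 2036.7950 = -0.046

-0.046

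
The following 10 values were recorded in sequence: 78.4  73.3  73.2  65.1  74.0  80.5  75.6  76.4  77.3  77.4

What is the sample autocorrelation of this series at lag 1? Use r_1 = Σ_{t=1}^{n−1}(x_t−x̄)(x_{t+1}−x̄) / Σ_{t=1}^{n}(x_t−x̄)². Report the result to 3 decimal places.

Mean x̄ = (78.4 + 73.3 + 73.2 + 65.1 + 74.0 + 80.5 + 75.6 + 76.4 + 77.3 + 77.4)/10 = 75.1200
Numerator Σ_{t=1}^{9}(x_t−x̄)(x_{t+1}−x̄) = 32.9176
Denominator Σ(x_t−x̄)² = 160.1760
r_1 = 32.9176 / 160.1760 = 0.206

0.206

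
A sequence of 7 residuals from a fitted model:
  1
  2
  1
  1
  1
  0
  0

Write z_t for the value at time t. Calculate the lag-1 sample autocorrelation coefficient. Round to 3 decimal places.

Mean z̄ = (1 + 2 + 1 + 1 + 1 + 0 + 0)/7 = 0.8571
Σ(z_t−z̄)(z_{t+1}−z̄) = (0.1633) + (0.1633) + (0.0204) + (0.0204) + (-0.1224) + (0.7347) = 0.9796
Denominator Σ(z_t−z̄)² = 2.8571
r_1 = 0.9796 / 2.8571 = 0.343

0.343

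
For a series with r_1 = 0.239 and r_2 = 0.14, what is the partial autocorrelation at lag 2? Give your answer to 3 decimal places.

φ_{22} = (r_2 − r_1²) / (1 − r_1²)
r_1² = (0.239)² = 0.057121
Numerator = 0.14 − 0.0571 = 0.0829; denominator = 1 − 0.0571 = 0.9429
φ_{22} = 0.0829 / 0.9429 = 0.088

0.088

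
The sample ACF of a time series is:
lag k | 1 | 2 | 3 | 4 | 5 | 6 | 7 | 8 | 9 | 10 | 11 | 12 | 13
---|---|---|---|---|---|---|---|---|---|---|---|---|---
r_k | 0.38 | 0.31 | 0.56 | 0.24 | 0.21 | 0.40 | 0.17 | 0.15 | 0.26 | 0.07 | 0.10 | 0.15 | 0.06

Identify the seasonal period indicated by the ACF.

3

The largest autocorrelation is r_3 = 0.56, with a weaker echo at lag 6 (0.40); the remaining lags stay at or below 0.38. The elevated value at lag 1 (0.38), dropping to 0.31 at lag 2, reflects decaying short-term dependence rather than seasonality.
The dominant spike at lag 3 indicates a seasonal period of 3.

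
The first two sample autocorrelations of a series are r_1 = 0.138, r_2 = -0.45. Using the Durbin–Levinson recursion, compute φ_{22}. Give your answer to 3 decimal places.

-0.478

φ_{22} = (r_2 − r_1²) / (1 − r_1²)
r_1² = (0.138)² = 0.019044
Numerator = -0.45 − 0.0190 = -0.4690; denominator = 1 − 0.0190 = 0.9810
φ_{22} = -0.4690 / 0.9810 = -0.478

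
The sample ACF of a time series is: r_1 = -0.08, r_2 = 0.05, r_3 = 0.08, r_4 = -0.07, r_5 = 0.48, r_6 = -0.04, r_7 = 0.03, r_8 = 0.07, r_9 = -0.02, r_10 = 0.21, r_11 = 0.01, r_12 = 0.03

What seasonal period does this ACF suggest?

The largest autocorrelation is r_5 = 0.48, with a weaker echo at lag 10 (0.21); the remaining lags stay at or below 0.08.
The dominant spike at lag 5 indicates a seasonal period of 5.

5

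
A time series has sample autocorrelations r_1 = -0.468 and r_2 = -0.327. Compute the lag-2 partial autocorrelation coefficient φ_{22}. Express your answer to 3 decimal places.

-0.699

φ_{22} = (r_2 − r_1²) / (1 − r_1²)
r_1² = (-0.468)² = 0.219024
Numerator = -0.327 − 0.2190 = -0.5460; denominator = 1 − 0.2190 = 0.7810
φ_{22} = -0.5460 / 0.7810 = -0.699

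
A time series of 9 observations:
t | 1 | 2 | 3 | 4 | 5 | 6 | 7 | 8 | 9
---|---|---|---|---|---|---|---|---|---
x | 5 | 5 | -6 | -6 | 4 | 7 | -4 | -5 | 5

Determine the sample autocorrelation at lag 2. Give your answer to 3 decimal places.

-0.779

Mean x̄ = (5 + 5 − 6 − 6 + 4 + 7 − 4 − 5 + 5)/9 = 0.5556
Σ(x_t−x̄)(x_{t+2}−x̄) = (-29.1358) + (-29.1358) + (-22.5802) + (-42.2469) + (-15.6914) + (-35.8025) + (-20.2469) = -194.8395
Denominator Σ(x_t−x̄)² = 250.2222
r_2 = -194.8395 / 250.2222 = -0.779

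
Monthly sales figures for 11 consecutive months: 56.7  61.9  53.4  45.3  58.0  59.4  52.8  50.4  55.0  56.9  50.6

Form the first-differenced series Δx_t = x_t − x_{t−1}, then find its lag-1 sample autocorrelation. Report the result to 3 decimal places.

-0.163

First differences Δx: 5.2, -8.5, -8.1, 12.7, 1.4, -6.6, -2.4, 4.6, 1.9, -6.3
Mean of differences = -0.6100
Numerator Σ(Δx_t−Δx̄)(Δx_{t+1}−Δx̄) = -71.5321
Denominator Σ(Δx_t−Δx̄)² = 438.2090
r_1(Δx) = -71.5321 / 438.2090 = -0.163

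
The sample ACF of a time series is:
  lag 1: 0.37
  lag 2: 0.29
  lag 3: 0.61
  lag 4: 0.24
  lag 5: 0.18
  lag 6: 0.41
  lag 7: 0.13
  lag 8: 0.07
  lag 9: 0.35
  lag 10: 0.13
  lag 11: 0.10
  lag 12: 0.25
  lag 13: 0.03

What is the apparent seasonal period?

3

The largest autocorrelation is r_3 = 0.61, with a weaker echo at lag 6 (0.41); the remaining lags stay at or below 0.37. The elevated value at lag 1 (0.37), dropping to 0.29 at lag 2, reflects decaying short-term dependence rather than seasonality.
The dominant spike at lag 3 indicates a seasonal period of 3.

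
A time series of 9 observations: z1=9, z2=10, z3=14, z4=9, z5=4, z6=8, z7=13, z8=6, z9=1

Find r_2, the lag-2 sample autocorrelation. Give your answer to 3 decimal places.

-0.538

Mean z̄ = (9 + 10 + 14 + 9 + 4 + 8 + 13 + 6 + 1)/9 = 8.2222
Numerator Σ_{t=1}^{7}(z_t−z̄)(z_{t+2}−z̄) = -72.8765
Denominator Σ(z_t−z̄)² = 135.5556
r_2 = -72.8765 / 135.5556 = -0.538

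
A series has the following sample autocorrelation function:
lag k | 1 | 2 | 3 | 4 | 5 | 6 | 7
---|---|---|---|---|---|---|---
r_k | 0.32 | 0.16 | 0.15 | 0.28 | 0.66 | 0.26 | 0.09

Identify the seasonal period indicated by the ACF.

The largest autocorrelation is r_5 = 0.66; the remaining lags stay at or below 0.32. The elevated value at lag 1 (0.32), dropping to 0.16 at lag 2, reflects decaying short-term dependence rather than seasonality.
The dominant spike at lag 5 indicates a seasonal period of 5.

5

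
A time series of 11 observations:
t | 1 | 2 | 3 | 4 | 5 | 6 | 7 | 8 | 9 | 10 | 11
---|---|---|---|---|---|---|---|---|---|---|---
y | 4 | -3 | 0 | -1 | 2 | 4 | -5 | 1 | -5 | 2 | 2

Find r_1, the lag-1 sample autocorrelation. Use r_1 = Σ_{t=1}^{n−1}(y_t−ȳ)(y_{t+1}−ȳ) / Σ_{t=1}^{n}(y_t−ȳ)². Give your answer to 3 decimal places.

-0.396

Mean ȳ = (4 − 3 + 0 − 1 + 2 + 4 − 5 + 1 − 5 + 2 + 2)/11 = 0.0909
Numerator Σ_{t=1}^{10}(y_t−ȳ)(y_{t+1}−ȳ) = -41.5537
Denominator Σ(y_t−ȳ)² = 104.9091
r_1 = -41.5537 / 104.9091 = -0.396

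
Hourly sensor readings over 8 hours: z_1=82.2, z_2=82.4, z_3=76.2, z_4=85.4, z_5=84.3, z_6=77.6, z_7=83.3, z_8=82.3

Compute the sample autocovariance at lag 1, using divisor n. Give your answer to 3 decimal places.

Mean z̄ = (82.2 + 82.4 + 76.2 + 85.4 + 84.3 + 77.6 + 83.3 + 82.3)/8 = 81.7125
Σ_{t=1}^{7}(z_t−z̄)(z_{t+1}−z̄) = -30.4777
γ_1 = -30.4777 / 8 = -3.810

-3.810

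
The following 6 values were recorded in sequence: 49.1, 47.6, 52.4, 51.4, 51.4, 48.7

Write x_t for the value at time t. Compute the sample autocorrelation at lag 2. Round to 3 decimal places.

-0.245

Mean x̄ = (49.1 + 47.6 + 52.4 + 51.4 + 51.4 + 48.7)/6 = 50.1000
Deviations from mean: -1.0000, -2.5000, 2.3000, 1.3000, 1.3000, -1.4000
Numerator Σ_{t=1}^{4}(x_t−x̄)(x_{t+2}−x̄) = -4.3800
Denominator Σ(x_t−x̄)² = 17.8800
r_2 = -4.3800 / 17.8800 = -0.245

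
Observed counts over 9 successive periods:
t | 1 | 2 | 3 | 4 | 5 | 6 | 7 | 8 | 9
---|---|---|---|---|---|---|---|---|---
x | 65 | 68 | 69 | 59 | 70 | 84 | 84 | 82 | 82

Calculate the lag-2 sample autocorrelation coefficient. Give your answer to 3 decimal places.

Mean x̄ = (65 + 68 + 69 + 59 + 70 + 84 + 84 + 82 + 82)/9 = 73.6667
Σ(x_t−x̄)(x_{t+2}−x̄) = (40.4444) + (83.1111) + (17.1111) + (-151.5556) + (-37.8889) + (86.1111) + (86.1111) = 123.4444
Denominator Σ(x_t−x̄)² = 710.0000
r_2 = 123.4444 / 710.0000 = 0.174

0.174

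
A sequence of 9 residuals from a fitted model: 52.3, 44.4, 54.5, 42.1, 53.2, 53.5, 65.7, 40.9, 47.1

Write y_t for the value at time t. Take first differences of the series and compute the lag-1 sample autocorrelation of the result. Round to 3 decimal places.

First differences Δy: -7.9, 10.1, -12.4, 11.1, 0.3, 12.2, -24.8, 6.2
Mean of differences = -0.6500
Numerator Σ(Δy_t−Δȳ)(Δy_{t+1}−Δȳ) = -794.6975
Denominator Σ(Δy_t−Δȳ)² = 1240.4200
r_1(Δy) = -794.6975 / 1240.4200 = -0.641

-0.641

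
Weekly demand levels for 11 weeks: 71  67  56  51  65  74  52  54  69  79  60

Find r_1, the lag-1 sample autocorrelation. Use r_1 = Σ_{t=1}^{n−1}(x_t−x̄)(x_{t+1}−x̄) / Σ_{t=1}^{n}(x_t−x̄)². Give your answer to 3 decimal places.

Mean x̄ = (71 + 67 + 56 + 51 + 65 + 74 + 52 + 54 + 69 + 79 + 60)/11 = 63.4545
Numerator Σ_{t=1}^{10}(x_t−x̄)(x_{t+1}−x̄) = 57.7934
Denominator Σ(x_t−x̄)² = 898.7273
r_1 = 57.7934 / 898.7273 = 0.064

0.064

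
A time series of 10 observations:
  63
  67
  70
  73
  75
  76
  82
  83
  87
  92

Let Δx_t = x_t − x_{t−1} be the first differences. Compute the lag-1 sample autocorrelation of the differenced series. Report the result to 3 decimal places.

-0.417

First differences Δx: 4, 3, 3, 2, 1, 6, 1, 4, 5
Mean of differences = 3.2222
Numerator Σ(Δx_t−Δx̄)(Δx_{t+1}−Δx̄) = -9.8272
Denominator Σ(Δx_t−Δx̄)² = 23.5556
r_1(Δx) = -9.8272 / 23.5556 = -0.417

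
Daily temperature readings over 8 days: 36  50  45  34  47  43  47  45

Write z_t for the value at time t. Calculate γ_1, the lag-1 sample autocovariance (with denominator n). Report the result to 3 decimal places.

-10.518

Mean z̄ = (36 + 50 + 45 + 34 + 47 + 43 + 47 + 45)/8 = 43.3750
Deviations: -7.3750, 6.6250, 1.6250, -9.3750, 3.6250, -0.3750, 3.6250, 1.6250
Σ_{t=1}^{7}(z_t−z̄)(z_{t+1}−z̄) = -84.1406
γ_1 = -84.1406 / 8 = -10.518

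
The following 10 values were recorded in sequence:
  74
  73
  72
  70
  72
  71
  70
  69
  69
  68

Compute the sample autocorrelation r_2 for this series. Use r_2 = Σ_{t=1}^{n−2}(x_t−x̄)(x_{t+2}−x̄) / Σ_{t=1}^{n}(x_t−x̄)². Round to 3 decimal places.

Mean x̄ = (74 + 73 + 72 + 70 + 72 + 71 + 70 + 69 + 69 + 68)/10 = 70.8000
Numerator Σ_{t=1}^{8}(x_t−x̄)(x_{t+2}−x̄) = 8.5200
Denominator Σ(x_t−x̄)² = 33.6000
r_2 = 8.5200 / 33.6000 = 0.254

0.254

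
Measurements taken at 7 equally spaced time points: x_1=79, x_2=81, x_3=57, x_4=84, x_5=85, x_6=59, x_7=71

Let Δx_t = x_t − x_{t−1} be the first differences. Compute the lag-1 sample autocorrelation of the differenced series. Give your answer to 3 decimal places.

-0.490

First differences Δx: 2, -24, 27, 1, -26, 12
Mean of differences = -1.3333
Numerator Σ(Δx_t−Δx̄)(Δx_{t+1}−Δx̄) = -1038.1111
Denominator Σ(Δx_t−Δx̄)² = 2119.3333
r_1(Δx) = -1038.1111 / 2119.3333 = -0.490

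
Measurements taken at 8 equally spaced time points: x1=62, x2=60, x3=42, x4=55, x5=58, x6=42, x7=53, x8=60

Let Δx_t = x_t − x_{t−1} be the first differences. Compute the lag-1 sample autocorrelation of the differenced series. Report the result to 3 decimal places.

-0.331

First differences Δx: -2, -18, 13, 3, -16, 11, 7
Mean of differences = -0.2857
Numerator Σ(Δx_t−Δx̄)(Δx_{t+1}−Δx̄) = -308.0816
Denominator Σ(Δx_t−Δx̄)² = 931.4286
r_1(Δx) = -308.0816 / 931.4286 = -0.331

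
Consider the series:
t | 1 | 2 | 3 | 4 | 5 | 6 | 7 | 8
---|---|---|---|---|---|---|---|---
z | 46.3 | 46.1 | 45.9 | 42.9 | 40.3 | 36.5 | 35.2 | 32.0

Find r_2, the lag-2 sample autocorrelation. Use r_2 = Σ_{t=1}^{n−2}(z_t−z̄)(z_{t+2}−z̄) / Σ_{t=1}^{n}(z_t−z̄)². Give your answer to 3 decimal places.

0.317

Mean z̄ = (46.3 + 46.1 + 45.9 + 42.9 + 40.3 + 36.5 + 35.2 + 32.0)/8 = 40.6500
Deviations from mean: 5.6500, 5.4500, 5.2500, 2.2500, -0.3500, -4.1500, -5.4500, -8.6500
Σ(z_t−z̄)(z_{t+2}−z̄) = (29.6625) + (12.2625) + (-1.8375) + (-9.3375) + (1.9075) + (35.8975) = 68.5550
Denominator Σ(z_t−z̄)² = 216.1200
r_2 = 68.5550 / 216.1200 = 0.317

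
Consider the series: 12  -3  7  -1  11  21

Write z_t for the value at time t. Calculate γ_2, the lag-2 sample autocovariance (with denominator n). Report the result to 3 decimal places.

Mean z̄ = (12 − 3 + 7 − 1 + 11 + 21)/6 = 7.8333
Deviations: 4.1667, -10.8333, -0.8333, -8.8333, 3.1667, 13.1667
Σ_{t=1}^{4}(z_t−z̄)(z_{t+2}−z̄) = -26.7222
γ_2 = -26.7222 / 6 = -4.454

-4.454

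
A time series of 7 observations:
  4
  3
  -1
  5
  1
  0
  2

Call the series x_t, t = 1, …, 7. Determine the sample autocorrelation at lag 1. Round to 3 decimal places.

-0.393

Mean x̄ = (4 + 3 − 1 + 5 + 1 + 0 + 2)/7 = 2.0000
Σ(x_t−x̄)(x_{t+1}−x̄) = (2.0000) + (-3.0000) + (-9.0000) + (-3.0000) + (2.0000) + (0.0000) = -11.0000
Denominator Σ(x_t−x̄)² = 28.0000
r_1 = -11.0000 / 28.0000 = -0.393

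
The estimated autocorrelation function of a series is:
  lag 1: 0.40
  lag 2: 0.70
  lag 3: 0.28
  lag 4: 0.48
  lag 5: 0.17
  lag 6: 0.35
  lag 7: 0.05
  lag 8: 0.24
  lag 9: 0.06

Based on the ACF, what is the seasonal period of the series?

2

The largest autocorrelation is r_2 = 0.70, with a weaker echo at lag 4 (0.48); the remaining lags stay at or below 0.40.
The dominant spike at lag 2 indicates a seasonal period of 2.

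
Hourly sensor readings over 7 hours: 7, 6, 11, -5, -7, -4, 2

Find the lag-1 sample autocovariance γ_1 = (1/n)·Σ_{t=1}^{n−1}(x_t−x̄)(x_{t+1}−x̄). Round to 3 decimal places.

14.933

Mean x̄ = (7 + 6 + 11 − 5 − 7 − 4 + 2)/7 = 1.4286
Σ_{t=1}^{6}(x_t−x̄)(x_{t+1}−x̄) = 104.5306
γ_1 = 104.5306 / 7 = 14.933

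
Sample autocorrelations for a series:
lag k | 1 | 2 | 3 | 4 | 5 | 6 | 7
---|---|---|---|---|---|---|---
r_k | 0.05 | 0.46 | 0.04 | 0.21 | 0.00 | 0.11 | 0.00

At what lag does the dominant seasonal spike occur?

2

The largest autocorrelation is r_2 = 0.46, with a weaker echo at lag 4 (0.21); the remaining lags stay at or below 0.11.
The dominant spike at lag 2 indicates a seasonal period of 2.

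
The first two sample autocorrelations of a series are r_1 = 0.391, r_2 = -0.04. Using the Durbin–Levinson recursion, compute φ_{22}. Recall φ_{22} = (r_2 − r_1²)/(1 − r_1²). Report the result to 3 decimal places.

φ_{22} = (r_2 − r_1²) / (1 − r_1²)
r_1² = (0.391)² = 0.152881
Numerator = -0.04 − 0.1529 = -0.1929; denominator = 1 − 0.1529 = 0.8471
φ_{22} = -0.1929 / 0.8471 = -0.228

-0.228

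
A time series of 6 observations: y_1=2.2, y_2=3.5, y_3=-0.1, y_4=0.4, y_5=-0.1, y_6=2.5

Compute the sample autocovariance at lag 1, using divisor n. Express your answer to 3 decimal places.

-0.020

Mean ȳ = (2.2 + 3.5 − 0.1 + 0.4 − 0.1 + 2.5)/6 = 1.4000
Deviations: 0.8000, 2.1000, -1.5000, -1.0000, -1.5000, 1.1000
Σ_{t=1}^{5}(y_t−ȳ)(y_{t+1}−ȳ) = -0.1200
γ_1 = -0.1200 / 6 = -0.020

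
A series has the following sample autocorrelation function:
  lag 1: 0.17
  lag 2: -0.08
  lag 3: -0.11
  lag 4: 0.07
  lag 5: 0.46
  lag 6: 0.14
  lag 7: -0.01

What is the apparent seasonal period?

5

The largest autocorrelation is r_5 = 0.46; the remaining lags stay at or below 0.17.
The dominant spike at lag 5 indicates a seasonal period of 5.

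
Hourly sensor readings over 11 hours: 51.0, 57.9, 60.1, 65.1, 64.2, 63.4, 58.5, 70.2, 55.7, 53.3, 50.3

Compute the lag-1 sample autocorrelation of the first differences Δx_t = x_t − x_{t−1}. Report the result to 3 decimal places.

First differences Δx: 6.9, 2.2, 5.0, -0.9, -0.8, -4.9, 11.7, -14.5, -2.4, -3.0
Mean of differences = -0.0700
Numerator Σ(Δx_t−Δx̄)(Δx_{t+1}−Δx̄) = -158.9869
Denominator Σ(Δx_t−Δx̄)² = 464.7610
r_1(Δx) = -158.9869 / 464.7610 = -0.342

-0.342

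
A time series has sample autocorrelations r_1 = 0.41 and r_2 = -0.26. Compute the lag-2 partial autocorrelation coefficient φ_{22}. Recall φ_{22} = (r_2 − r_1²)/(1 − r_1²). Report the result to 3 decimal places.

-0.515

φ_{22} = (r_2 − r_1²) / (1 − r_1²)
r_1² = (0.41)² = 0.1681
Numerator = -0.26 − 0.1681 = -0.4281; denominator = 1 − 0.1681 = 0.8319
φ_{22} = -0.4281 / 0.8319 = -0.515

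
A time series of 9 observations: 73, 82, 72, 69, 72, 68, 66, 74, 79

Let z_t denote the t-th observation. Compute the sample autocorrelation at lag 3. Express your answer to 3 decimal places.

Mean z̄ = (73 + 82 + 72 + 69 + 72 + 68 + 66 + 74 + 79)/9 = 72.7778
Σ(z_t−z̄)(z_{t+3}−z̄) = (-0.8395) + (-7.1728) + (3.7160) + (25.6049) + (-0.9506) + (-29.7284) = -9.3704
Denominator Σ(z_t−z̄)² = 209.5556
r_3 = -9.3704 / 209.5556 = -0.045

-0.045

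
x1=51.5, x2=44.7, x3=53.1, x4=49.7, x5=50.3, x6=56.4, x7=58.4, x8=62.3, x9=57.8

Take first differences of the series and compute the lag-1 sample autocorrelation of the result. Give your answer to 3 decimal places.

First differences Δx: -6.8, 8.4, -3.4, 0.6, 6.1, 2.0, 3.9, -4.5
Mean of differences = 0.7875
Numerator Σ(Δx_t−Δx̄)(Δx_{t+1}−Δx̄) = -96.0902
Denominator Σ(Δx_t−Δx̄)² = 200.4288
r_1(Δx) = -96.0902 / 200.4288 = -0.479

-0.479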